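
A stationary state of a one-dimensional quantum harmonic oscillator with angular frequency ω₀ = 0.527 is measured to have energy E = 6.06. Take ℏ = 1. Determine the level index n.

Invert E_n = (n + ½)ℏω₀: n = E/ℏω₀ − ½ = 10.999, so n = 11.

n = 11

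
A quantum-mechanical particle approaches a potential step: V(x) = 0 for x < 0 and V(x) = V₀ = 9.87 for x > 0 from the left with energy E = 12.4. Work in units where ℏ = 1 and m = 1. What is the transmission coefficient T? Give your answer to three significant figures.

T = 0.857

The wavenumbers are k₁ = √(2mE)/ℏ = 4.980 on the left and k₂ = √(2m(E − V₀))/ℏ = 2.249 on the right.
Matching ψ and ψ′ at x = 0 gives r = (k₁ − k₂)/(k₁ + k₂), so R = r² = 0.1427 and T = 1 − R = 0.8573.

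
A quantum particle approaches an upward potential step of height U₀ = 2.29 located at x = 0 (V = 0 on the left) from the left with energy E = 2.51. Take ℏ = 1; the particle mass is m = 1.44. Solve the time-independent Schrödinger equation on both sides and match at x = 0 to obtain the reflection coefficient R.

R = 0.295

The wavenumbers are k₁ = √(2mE)/ℏ = 2.689 on the left and k₂ = √(2m(E − U₀))/ℏ = 0.7960 on the right.
Continuity of ψ and ψ′ at the step yields the reflection amplitude r = (k₁ − k₂)/(k₁ + k₂) = 0.5431; thus R = |r|² = 0.2950, T = 0.7050.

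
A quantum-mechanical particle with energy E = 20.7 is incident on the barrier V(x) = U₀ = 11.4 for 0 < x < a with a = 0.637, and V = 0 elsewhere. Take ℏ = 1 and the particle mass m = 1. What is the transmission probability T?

T = 0.976

Above the barrier the interior wavenumber is k₂ = √(2m(E − U₀))/ℏ = 4.313, giving phase k₂a = 2.747.
T = [1 + U₀² sin²(k₂a) / (4E(E − U₀))]⁻¹ = 1/1.025 = 0.976.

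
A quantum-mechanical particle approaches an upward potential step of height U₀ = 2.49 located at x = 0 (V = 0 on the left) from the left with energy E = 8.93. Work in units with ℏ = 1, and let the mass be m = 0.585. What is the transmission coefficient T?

T = 0.993

On each side the TISE gives plane waves with k = √(2m(E − V))/ℏ: k₁ = √(2·0.585·8.93) = 3.232, k₂ = √(2·0.585·6.44) = 2.745.
Continuity of ψ and ψ′ at the step yields the reflection amplitude r = (k₁ − k₂)/(k₁ + k₂) = 0.08154; thus R = |r|² = 0.006649, T = 0.9934.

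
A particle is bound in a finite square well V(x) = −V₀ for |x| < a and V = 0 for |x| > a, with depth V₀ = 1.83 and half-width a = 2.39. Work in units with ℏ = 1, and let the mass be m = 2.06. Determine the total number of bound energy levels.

The dimensionless depth is z₀ = a√(2mV₀)/ℏ = 2.39 × √(7.540) = 6.563.
A new bound state (alternating even/odd) appears each time z₀ passes a multiple of π/2, so N = ⌊2z₀/π⌋ + 1 = ⌊4.178⌋ + 1 = 5.

N = 5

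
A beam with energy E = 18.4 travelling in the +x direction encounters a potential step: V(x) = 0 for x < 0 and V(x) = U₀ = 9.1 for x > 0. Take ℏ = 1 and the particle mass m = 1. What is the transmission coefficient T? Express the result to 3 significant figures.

On each side the TISE gives plane waves with k = √(2m(E − V))/ℏ: k₁ = √(2·1·18.4) = 6.066, k₂ = √(2·1·9.3) = 4.313.
Continuity of ψ and ψ′ at the step yields the reflection amplitude r = (k₁ − k₂)/(k₁ + k₂) = 0.1689; thus R = |r|² = 0.02854, T = 0.9715.

T = 0.971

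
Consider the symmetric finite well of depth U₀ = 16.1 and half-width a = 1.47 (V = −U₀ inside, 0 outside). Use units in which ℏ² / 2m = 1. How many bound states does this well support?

Define the well-strength parameter z₀ = (a/ℏ)√(2mU₀) = 1.47 × √(2·0.5·16.1) = 5.898.
A new bound state (alternating even/odd) appears each time z₀ passes a multiple of π/2, so N = ⌊2z₀/π⌋ + 1 = ⌊3.755⌋ + 1 = 4.

N = 4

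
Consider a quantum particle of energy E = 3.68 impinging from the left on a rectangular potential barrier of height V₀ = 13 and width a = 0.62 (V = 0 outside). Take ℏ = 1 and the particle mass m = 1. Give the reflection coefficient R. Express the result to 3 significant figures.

E < V₀: inside the barrier ψ ∝ e^{±κx} with κ = √(2m(V₀ − E))/ℏ = 4.317.
κa = 2.677, sinh(κa) = 7.235.
Matching ψ, ψ′ at both faces gives T = [1 + V₀² sinh²(κa) / (4E(V₀ − E))]⁻¹ = 1/65.48 = 0.0153.
R = 1 − T = 0.985.

R = 0.985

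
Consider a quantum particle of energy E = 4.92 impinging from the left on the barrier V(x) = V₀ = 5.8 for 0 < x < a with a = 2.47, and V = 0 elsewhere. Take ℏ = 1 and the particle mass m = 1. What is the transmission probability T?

E < V₀: inside the barrier ψ ∝ e^{±κx} with κ = √(2m(V₀ − E))/ℏ = 1.327.
κa = 3.277, sinh(κa) = 13.23.
The exact tunnelling result is T⁻¹ = 1 + V₀² sinh²(κa) / [4E(V₀ − E)] = 340.8, so T = 0.00293.

T = 0.00293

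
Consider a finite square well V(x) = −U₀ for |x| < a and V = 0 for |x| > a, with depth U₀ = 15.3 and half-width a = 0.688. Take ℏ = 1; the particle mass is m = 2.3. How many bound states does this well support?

The dimensionless depth is z₀ = a√(2mU₀)/ℏ = 0.688 × √(70.38) = 5.772.
The even/odd transcendental equations gain one root per π/2 in z₀, giving N = 1 + ⌊2z₀/π⌋ = 1 + ⌊3.674⌋ = 4.

N = 4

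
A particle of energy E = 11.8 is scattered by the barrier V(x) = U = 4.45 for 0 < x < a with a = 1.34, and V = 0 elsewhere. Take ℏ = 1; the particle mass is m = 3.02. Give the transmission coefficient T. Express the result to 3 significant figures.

T = 0.987

E > U: inside the barrier k₂ = √(2m(E − U))/ℏ = 6.663, k₂a = 8.928.
Matching at both interfaces gives T⁻¹ = 1 + U² sin²(k₂a) / [4E(E − U)] = 1.013, hence T = 0.987.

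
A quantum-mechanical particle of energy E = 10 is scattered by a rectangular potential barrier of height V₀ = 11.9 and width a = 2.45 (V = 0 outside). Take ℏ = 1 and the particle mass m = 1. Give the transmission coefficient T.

T = 0.000153

E < V₀: inside the barrier ψ ∝ e^{±κx} with κ = √(2m(V₀ − E))/ℏ = 1.949.
κa = 4.776, sinh(κa) = 59.31.
Matching ψ, ψ′ at both faces gives T = [1 + V₀² sinh²(κa) / (4E(V₀ − E))]⁻¹ = 1/6555 = 0.000153.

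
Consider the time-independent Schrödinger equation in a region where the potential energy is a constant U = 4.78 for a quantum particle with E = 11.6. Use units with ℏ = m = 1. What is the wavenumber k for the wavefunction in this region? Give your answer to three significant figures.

k = 3.69

With E > U the solution is oscillatory, ψ ∝ e^{±ikx} with k = √(2m(E − U))/ℏ.
k = √(2 × 1 × 6.82) = 3.693.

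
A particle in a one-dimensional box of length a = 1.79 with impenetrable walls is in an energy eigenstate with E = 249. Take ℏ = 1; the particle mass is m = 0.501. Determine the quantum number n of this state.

From E_n = n²π²ℏ²/(2ma²) invert to n = √(2ma²E)/(πℏ).
n = (1.79/π) × √(2 × 0.501 × 249) = 9.000 → n = 9.

n = 9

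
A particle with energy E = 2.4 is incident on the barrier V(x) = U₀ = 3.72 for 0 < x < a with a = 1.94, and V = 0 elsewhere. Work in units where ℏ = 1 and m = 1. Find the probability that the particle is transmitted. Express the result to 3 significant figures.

Since E < U₀ the interior solution is evanescent with decay constant κ = √(2m(U₀ − E))/ℏ = 1.625.
κa = 3.152, sinh(κa) = 11.67.
The exact tunnelling result is T⁻¹ = 1 + U₀² sinh²(κa) / [4E(U₀ − E)] = 149.8, so T = 0.00668.

T = 0.00668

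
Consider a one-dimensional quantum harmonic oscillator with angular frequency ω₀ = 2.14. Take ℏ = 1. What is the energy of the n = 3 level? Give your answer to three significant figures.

The oscillator eigenvalues are E_n = ℏω₀(n + ½), so E_3 = 2.14 × 3.5 = 7.490.

E = 7.49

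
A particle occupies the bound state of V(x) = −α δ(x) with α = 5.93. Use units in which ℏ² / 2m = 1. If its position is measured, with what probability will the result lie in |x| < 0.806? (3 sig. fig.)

P = 0.992

The normalised bound state is ψ = √κ e^{−κ|x|} with κ = mα/ℏ² = 2.965.
P(|x| < d) = ∫_{−d}^{d} κ e^{−2κ|x|} dx = 1 − e^{−2κd} = 1 − e^{−4.780} = 0.9916.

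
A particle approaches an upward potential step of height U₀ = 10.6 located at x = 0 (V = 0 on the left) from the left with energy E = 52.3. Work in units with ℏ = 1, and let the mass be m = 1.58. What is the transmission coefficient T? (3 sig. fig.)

T = 0.997

On each side the TISE gives plane waves with k = √(2m(E − V))/ℏ: k₁ = √(2·1.58·52.3) = 12.86, k₂ = √(2·1.58·41.7) = 11.48.
Matching ψ and ψ′ at x = 0 gives r = (k₁ − k₂)/(k₁ + k₂), so R = r² = 0.003199 and T = 1 − R = 0.9968.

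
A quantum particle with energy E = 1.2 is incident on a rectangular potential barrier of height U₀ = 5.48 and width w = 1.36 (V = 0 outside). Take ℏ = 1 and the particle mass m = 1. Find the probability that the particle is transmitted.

T = 0.000957

Since E < U₀ the interior solution is evanescent with decay constant κ = √(2m(U₀ − E))/ℏ = 2.926.
κw = 3.979, sinh(κw) = 26.72.
The exact tunnelling result is T⁻¹ = 1 + U₀² sinh²(κw) / [4E(U₀ − E)] = 1045, so T = 0.000957.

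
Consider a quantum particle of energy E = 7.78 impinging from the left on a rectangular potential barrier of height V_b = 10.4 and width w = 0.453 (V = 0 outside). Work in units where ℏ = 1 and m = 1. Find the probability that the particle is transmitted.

T = 0.331

E < V_b: inside the barrier ψ ∝ e^{±κx} with κ = √(2m(V_b − E))/ℏ = 2.289.
κw = 1.037, sinh(κw) = 1.233.
The exact tunnelling result is T⁻¹ = 1 + V_b² sinh²(κw) / [4E(V_b − E)] = 3.017, so T = 0.331.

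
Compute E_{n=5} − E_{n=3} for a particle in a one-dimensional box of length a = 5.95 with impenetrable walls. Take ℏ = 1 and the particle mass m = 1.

ΔE = 2.23

E_n = n²π²ℏ²/(2ma²), so ΔE = (5² − 3²) π²ℏ²/(2ma²).
ΔE = 16 × π² / (2 × 1 × 5.95²) = 2.230.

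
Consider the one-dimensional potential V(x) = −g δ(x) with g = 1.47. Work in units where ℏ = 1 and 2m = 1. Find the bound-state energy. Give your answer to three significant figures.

The bound state is ψ(x) = √κ e^{−κ|x|}. The derivative jump ψ'(0⁺) − ψ'(0⁻) = −(2mg/ℏ²)ψ(0) fixes κ = mg/ℏ² = 0.7350.
Then E = −ℏ²κ²/(2m) = −mg²/(2ℏ²) = -0.5402.

E = -0.540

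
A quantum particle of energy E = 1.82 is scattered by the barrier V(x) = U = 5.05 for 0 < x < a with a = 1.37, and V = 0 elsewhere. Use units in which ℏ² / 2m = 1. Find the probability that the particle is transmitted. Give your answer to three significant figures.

T = 0.0265

E < U: inside the barrier ψ ∝ e^{±κx} with κ = √(2m(U − E))/ℏ = 1.797.
κa = 2.462, sinh(κa) = 5.823.
Matching ψ, ψ′ at both faces gives T = [1 + U² sinh²(κa) / (4E(U − E))]⁻¹ = 1/37.77 = 0.0265.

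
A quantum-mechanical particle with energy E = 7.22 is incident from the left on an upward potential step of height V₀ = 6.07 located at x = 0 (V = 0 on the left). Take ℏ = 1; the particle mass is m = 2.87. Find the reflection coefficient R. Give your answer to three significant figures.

R = 0.184

The wavenumbers are k₁ = √(2mE)/ℏ = 6.438 on the left and k₂ = √(2m(E − V₀))/ℏ = 2.569 on the right.
Matching ψ and ψ′ at x = 0 gives r = (k₁ − k₂)/(k₁ + k₂), so R = r² = 0.1845 and T = 1 − R = 0.8155.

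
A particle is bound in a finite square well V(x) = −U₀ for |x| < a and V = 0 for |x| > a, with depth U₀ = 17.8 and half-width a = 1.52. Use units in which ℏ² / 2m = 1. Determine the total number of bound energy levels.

N = 5

Define the well-strength parameter z₀ = (a/ℏ)√(2mU₀) = 1.52 × √(2·0.5·17.8) = 6.413.
The even/odd transcendental equations gain one root per π/2 in z₀, giving N = 1 + ⌊2z₀/π⌋ = 1 + ⌊4.083⌋ = 5.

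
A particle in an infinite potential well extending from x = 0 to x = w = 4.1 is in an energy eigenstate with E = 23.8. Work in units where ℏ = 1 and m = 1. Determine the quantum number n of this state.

For an infinite well E_n = n²π²ℏ²/(2mw²), so n = (w/πℏ)√(2mE).
n = (4.1/π) × √(2 × 1 × 23.8) = 9.004 → n = 9.

n = 9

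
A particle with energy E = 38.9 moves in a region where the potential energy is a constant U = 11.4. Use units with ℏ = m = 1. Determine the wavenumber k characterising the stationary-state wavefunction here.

With E > U the solution is oscillatory, ψ ∝ e^{±ikx} with k = √(2m(E − U))/ℏ.
k = √(2 × 1 × 27.5) = 7.416.

k = 7.42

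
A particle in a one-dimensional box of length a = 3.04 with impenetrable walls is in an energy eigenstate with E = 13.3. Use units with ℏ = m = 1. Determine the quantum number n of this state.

n = 5

For an infinite well E_n = n²π²ℏ²/(2ma²), so n = (a/πℏ)√(2mE).
n = (3.04/π) × √(2 × 1 × 13.3) = 4.991 → n = 5.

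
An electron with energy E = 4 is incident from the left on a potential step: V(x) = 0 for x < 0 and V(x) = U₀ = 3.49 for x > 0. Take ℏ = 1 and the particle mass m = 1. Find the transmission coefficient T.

T = 0.776

On each side the TISE gives plane waves with k = √(2m(E − V))/ℏ: k₁ = √(2·1·4) = 2.828, k₂ = √(2·1·0.51) = 1.010.
Continuity of ψ and ψ′ at the step yields the reflection amplitude r = (k₁ − k₂)/(k₁ + k₂) = 0.4738; thus R = |r|² = 0.2245, T = 0.7755.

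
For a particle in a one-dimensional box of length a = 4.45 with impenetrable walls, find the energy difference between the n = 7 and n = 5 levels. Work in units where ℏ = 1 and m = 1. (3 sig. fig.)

ΔE = 5.98

E_n = n²π²ℏ²/(2ma²), so ΔE = (7² − 5²) π²ℏ²/(2ma²).
ΔE = 24 × π² / (2 × 1 × 4.45²) = 5.981.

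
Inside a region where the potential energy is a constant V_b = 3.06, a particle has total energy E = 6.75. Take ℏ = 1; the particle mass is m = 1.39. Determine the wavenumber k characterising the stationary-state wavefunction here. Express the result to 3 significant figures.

With E > V_b the solution is oscillatory, ψ ∝ e^{±ikx} with k = √(2m(E − V_b))/ℏ.
k = √(2 × 1.39 × 3.69) = 3.203.

k = 3.20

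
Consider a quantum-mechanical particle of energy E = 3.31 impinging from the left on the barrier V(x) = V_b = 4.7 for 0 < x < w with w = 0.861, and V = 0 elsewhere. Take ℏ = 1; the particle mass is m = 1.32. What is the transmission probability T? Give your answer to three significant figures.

Since E < V_b the interior solution is evanescent with decay constant κ = √(2m(V_b − E))/ℏ = 1.916.
κw = 1.649, sinh(κw) = 2.506.
The exact tunnelling result is T⁻¹ = 1 + V_b² sinh²(κw) / [4E(V_b − E)] = 8.536, so T = 0.117.

T = 0.117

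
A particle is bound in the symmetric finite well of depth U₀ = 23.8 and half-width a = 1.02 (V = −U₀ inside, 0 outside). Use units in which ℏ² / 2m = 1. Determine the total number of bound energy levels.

N = 4

The dimensionless depth is z₀ = a√(2mU₀)/ℏ = 1.02 × √(23.80) = 4.976.
A new bound state (alternating even/odd) appears each time z₀ passes a multiple of π/2, so N = ⌊2z₀/π⌋ + 1 = ⌊3.168⌋ + 1 = 4.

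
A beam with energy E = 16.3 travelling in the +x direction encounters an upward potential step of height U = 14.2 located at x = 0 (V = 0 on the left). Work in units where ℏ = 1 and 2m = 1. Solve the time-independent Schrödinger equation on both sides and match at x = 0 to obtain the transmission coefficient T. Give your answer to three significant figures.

T = 0.777

The wavenumbers are k₁ = √(2mE)/ℏ = 4.037 on the left and k₂ = √(2m(E − U))/ℏ = 1.449 on the right.
Continuity of ψ and ψ′ at the step yields the reflection amplitude r = (k₁ − k₂)/(k₁ + k₂) = 0.4717; thus R = |r|² = 0.2225, T = 0.7775.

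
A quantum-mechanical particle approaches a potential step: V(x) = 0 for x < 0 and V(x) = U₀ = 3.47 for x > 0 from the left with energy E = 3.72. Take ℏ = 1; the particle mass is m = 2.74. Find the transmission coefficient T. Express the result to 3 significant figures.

T = 0.654

On each side the TISE gives plane waves with k = √(2m(E − V))/ℏ: k₁ = √(2·2.74·3.72) = 4.515, k₂ = √(2·2.74·0.25) = 1.170.
Continuity of ψ and ψ′ at the step yields the reflection amplitude r = (k₁ − k₂)/(k₁ + k₂) = 0.5883; thus R = |r|² = 0.3461, T = 0.6539.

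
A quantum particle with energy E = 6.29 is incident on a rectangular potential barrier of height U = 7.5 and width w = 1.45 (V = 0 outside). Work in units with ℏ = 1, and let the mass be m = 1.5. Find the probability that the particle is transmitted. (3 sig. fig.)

T = 0.00862

E < U: inside the barrier ψ ∝ e^{±κx} with κ = √(2m(U − E))/ℏ = 1.905.
κw = 2.763, sinh(κw) = 7.889.
Matching ψ, ψ′ at both faces gives T = [1 + U² sinh²(κw) / (4E(U − E))]⁻¹ = 1/116.0 = 0.00862.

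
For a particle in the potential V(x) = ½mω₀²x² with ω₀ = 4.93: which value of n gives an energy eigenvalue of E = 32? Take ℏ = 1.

n = 6

E_n = ℏω₀(n + ½) ⇒ n = E/(ℏω₀) − ½ = 32/4.93 − 0.5 = 5.991 → n = 6.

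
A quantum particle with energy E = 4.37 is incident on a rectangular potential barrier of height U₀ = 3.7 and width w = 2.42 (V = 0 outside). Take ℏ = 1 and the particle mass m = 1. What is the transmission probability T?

E > U₀: inside the barrier k₂ = √(2m(E − U₀))/ℏ = 1.158, k₂w = 2.801.
T = [1 + U₀² sin²(k₂w) / (4E(E − U₀))]⁻¹ = 1/1.130 = 0.885.

T = 0.885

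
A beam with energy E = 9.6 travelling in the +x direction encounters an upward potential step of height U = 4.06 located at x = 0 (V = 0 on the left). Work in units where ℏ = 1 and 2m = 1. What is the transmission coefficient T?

T = 0.981

The wavenumbers are k₁ = √(2mE)/ℏ = 3.098 on the left and k₂ = √(2m(E − U))/ℏ = 2.354 on the right.
Matching ψ and ψ′ at x = 0 gives r = (k₁ − k₂)/(k₁ + k₂), so R = r² = 0.01865 and T = 1 − R = 0.9813.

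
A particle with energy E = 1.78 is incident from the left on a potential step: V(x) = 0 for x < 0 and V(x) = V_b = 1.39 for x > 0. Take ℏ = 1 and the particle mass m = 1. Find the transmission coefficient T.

T = 0.869

On each side the TISE gives plane waves with k = √(2m(E − V))/ℏ: k₁ = √(2·1·1.78) = 1.887, k₂ = √(2·1·0.39) = 0.8832.
Matching ψ and ψ′ at x = 0 gives r = (k₁ − k₂)/(k₁ + k₂), so R = r² = 0.1313 and T = 1 − R = 0.8687.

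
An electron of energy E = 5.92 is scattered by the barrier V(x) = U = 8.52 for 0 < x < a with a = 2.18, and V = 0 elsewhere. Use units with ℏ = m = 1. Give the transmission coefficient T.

E < U: inside the barrier ψ ∝ e^{±κx} with κ = √(2m(U − E))/ℏ = 2.280.
κa = 4.971, sinh(κa) = 72.09.
Matching ψ, ψ′ at both faces gives T = [1 + U² sinh²(κa) / (4E(U − E))]⁻¹ = 1/6129 = 0.000163.

T = 0.000163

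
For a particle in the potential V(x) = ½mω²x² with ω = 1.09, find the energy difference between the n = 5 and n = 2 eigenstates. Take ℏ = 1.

ΔE = 3.27

E_n = ℏω(n + ½), so ΔE = (5 − 2) ℏω = 3 × 1.09 = 3.270.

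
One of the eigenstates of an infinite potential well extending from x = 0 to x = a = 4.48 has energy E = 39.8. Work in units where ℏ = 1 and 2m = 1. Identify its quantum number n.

n = 9

From E_n = n²π²ℏ²/(2ma²) invert to n = √(2ma²E)/(πℏ).
n = (4.48/π) × √(2 × 0.5 × 39.8) = 8.996 → n = 9.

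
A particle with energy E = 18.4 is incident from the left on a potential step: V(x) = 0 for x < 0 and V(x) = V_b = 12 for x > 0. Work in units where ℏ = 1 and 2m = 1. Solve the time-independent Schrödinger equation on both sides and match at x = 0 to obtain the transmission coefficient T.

T = 0.933

The wavenumbers are k₁ = √(2mE)/ℏ = 4.290 on the left and k₂ = √(2m(E − V_b))/ℏ = 2.530 on the right.
Continuity of ψ and ψ′ at the step yields the reflection amplitude r = (k₁ − k₂)/(k₁ + k₂) = 0.2580; thus R = |r|² = 0.06659, T = 0.9334.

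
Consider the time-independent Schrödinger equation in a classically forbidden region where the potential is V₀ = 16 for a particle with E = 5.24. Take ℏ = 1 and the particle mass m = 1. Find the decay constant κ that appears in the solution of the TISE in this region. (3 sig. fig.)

κ = 4.64

Since E < V₀ the TISE in this region is ψ'' = κ²ψ with κ = √(2m(V₀ − E))/ℏ.
κ = √(2 × 1 × 10.76) = 4.639.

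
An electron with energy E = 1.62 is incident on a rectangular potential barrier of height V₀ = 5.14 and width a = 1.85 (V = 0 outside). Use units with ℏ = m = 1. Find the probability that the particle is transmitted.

E < V₀: inside the barrier ψ ∝ e^{±κx} with κ = √(2m(V₀ − E))/ℏ = 2.653.
κa = 4.909, sinh(κa) = 67.72.
Matching ψ, ψ′ at both faces gives T = [1 + V₀² sinh²(κa) / (4E(V₀ − E))]⁻¹ = 1/5313 = 0.000188.

T = 0.000188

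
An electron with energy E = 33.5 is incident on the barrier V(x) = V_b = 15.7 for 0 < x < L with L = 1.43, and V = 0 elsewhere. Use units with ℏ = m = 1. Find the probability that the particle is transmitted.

T = 0.941

E > V_b: inside the barrier k₂ = √(2m(E − V_b))/ℏ = 5.967, k₂L = 8.532.
T = [1 + V_b² sin²(k₂L) / (4E(E − V_b))]⁻¹ = 1/1.063 = 0.941.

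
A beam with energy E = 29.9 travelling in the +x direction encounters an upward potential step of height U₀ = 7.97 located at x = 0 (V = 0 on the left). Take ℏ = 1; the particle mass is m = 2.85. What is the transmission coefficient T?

On each side the TISE gives plane waves with k = √(2m(E − V))/ℏ: k₁ = √(2·2.85·29.9) = 13.05, k₂ = √(2·2.85·21.93) = 11.18.
Continuity of ψ and ψ′ at the step yields the reflection amplitude r = (k₁ − k₂)/(k₁ + k₂) = 0.07735; thus R = |r|² = 0.005982, T = 0.9940.

T = 0.994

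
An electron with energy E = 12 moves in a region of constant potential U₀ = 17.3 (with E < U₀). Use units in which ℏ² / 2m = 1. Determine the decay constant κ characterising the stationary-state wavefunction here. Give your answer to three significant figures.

Since E < U₀ the TISE in this region is ψ'' = κ²ψ with κ = √(2m(U₀ − E))/ℏ.
κ = √(2 × 0.5 × 5.3) = 2.302.

κ = 2.30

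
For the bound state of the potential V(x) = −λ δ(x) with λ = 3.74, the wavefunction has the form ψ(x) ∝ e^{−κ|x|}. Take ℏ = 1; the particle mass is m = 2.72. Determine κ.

Integrate −(ℏ²/2m)ψ'' − λδ(x)ψ = Eψ from −ε to +ε: the ψ'' term gives ψ'(0⁺) − ψ'(0⁻) and the δ term gives −(2mλ/ℏ²)ψ(0).
With ψ ∝ e^{−κ|x|} this yields −2κ = −2mλ/ℏ², so κ = mλ/ℏ² = 10.17.

κ = 10.2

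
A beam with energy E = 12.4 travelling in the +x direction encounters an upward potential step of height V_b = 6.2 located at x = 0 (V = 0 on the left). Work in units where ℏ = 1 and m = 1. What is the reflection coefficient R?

The wavenumbers are k₁ = √(2mE)/ℏ = 4.980 on the left and k₂ = √(2m(E − V_b))/ℏ = 3.521 on the right.
Continuity of ψ and ψ′ at the step yields the reflection amplitude r = (k₁ − k₂)/(k₁ + k₂) = 0.1716; thus R = |r|² = 0.02944, T = 0.9706.

R = 0.0294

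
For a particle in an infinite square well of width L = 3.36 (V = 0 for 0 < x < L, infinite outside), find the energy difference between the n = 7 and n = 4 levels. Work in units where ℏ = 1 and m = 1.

E_n = n²π²ℏ²/(2mL²), so ΔE = (7² − 4²) π²ℏ²/(2mL²).
ΔE = 33 × π² / (2 × 1 × 3.36²) = 14.42.

ΔE = 14.4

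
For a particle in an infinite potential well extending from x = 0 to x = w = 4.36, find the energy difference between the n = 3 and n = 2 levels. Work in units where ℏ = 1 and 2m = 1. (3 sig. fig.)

E_n = n²π²ℏ²/(2mw²), so ΔE = (3² − 2²) π²ℏ²/(2mw²).
ΔE = 5 × π² / (2 × 0.5 × 4.36²) = 2.596.

ΔE = 2.60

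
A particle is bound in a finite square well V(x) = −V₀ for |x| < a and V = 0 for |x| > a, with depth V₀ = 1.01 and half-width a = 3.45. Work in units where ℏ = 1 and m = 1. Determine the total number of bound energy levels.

Define the well-strength parameter z₀ = (a/ℏ)√(2mV₀) = 3.45 × √(2·1·1.01) = 4.903.
The even/odd transcendental equations gain one root per π/2 in z₀, giving N = 1 + ⌊2z₀/π⌋ = 1 + ⌊3.122⌋ = 4.

N = 4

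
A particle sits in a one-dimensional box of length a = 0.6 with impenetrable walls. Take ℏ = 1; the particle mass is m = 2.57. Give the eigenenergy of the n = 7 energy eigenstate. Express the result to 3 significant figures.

E = 261

The infinite-well eigenfunctions ψ_n = √(2/a) sin(nπx/a) vanish at both walls, giving E_n = n²π²ℏ²/(2ma²).
E_7 = 7² × π² / (2 × 2.57 × 0.6²) = 261.4.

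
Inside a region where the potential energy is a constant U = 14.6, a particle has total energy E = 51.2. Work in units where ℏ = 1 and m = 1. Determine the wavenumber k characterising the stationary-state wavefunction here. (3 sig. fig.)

With E > U the solution is oscillatory, ψ ∝ e^{±ikx} with k = √(2m(E − U))/ℏ.
k = √(2 × 1 × 36.6) = 8.556.

k = 8.56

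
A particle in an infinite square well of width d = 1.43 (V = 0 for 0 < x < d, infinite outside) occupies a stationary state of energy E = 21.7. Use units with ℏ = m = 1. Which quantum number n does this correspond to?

For an infinite well E_n = n²π²ℏ²/(2md²), so n = (d/πℏ)√(2mE).
n = (1.43/π) × √(2 × 1 × 21.7) = 2.999 → n = 3.

n = 3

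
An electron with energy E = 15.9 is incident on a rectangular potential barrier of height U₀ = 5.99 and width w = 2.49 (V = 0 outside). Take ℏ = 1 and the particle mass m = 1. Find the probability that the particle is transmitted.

Above the barrier the interior wavenumber is k₂ = √(2m(E − U₀))/ℏ = 4.452, giving phase k₂w = 11.09.
T = [1 + U₀² sin²(k₂w) / (4E(E − U₀))]⁻¹ = 1/1.056 = 0.947.

T = 0.947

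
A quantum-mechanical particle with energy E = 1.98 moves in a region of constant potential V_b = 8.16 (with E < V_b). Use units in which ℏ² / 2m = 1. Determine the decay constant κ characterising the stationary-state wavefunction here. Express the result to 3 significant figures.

Since E < V_b the TISE in this region is ψ'' = κ²ψ with κ = √(2m(V_b − E))/ℏ.
κ = √(2 × 0.5 × 6.18) = 2.486.

κ = 2.49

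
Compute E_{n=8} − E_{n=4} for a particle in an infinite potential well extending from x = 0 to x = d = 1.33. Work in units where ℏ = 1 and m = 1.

ΔE = 134

E_n = n²π²ℏ²/(2md²), so ΔE = (8² − 4²) π²ℏ²/(2md²).
ΔE = 48 × π² / (2 × 1 × 1.33²) = 133.9.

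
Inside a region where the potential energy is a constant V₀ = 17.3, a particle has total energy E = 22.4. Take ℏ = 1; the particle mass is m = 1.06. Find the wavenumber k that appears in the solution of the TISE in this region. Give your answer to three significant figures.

k = 3.29

With E > V₀ the solution is oscillatory, ψ ∝ e^{±ikx} with k = √(2m(E − V₀))/ℏ.
k = √(2 × 1.06 × 5.1) = 3.288.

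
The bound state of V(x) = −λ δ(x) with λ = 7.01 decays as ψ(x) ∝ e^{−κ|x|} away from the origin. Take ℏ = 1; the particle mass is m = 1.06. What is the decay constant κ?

Integrate −(ℏ²/2m)ψ'' − λδ(x)ψ = Eψ from −ε to +ε: the ψ'' term gives ψ'(0⁺) − ψ'(0⁻) and the δ term gives −(2mλ/ℏ²)ψ(0).
With ψ ∝ e^{−κ|x|} this yields −2κ = −2mλ/ℏ², so κ = mλ/ℏ² = 7.431.

κ = 7.43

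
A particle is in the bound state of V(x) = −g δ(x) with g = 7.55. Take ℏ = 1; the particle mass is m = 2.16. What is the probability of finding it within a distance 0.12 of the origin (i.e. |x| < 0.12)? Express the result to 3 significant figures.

The normalised bound state is ψ = √κ e^{−κ|x|} with κ = mg/ℏ² = 16.31.
P(|x| < d) = ∫_{−d}^{d} κ e^{−2κ|x|} dx = 1 − e^{−2κd} = 1 − e^{−3.914} = 0.9800.

P = 0.980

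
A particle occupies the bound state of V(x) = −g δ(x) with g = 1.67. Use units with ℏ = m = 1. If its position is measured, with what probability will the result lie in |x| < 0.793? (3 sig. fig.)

P = 0.929

The normalised bound state is ψ = √κ e^{−κ|x|} with κ = mg/ℏ² = 1.670.
P(|x| < d) = ∫_{−d}^{d} κ e^{−2κ|x|} dx = 1 − e^{−2κd} = 1 − e^{−2.649} = 0.9293.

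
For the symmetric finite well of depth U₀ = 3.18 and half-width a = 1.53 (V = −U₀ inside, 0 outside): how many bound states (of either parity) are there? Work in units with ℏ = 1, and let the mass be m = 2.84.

N = 5

Define the well-strength parameter z₀ = (a/ℏ)√(2mU₀) = 1.53 × √(2·2.84·3.18) = 6.502.
The even/odd transcendental equations gain one root per π/2 in z₀, giving N = 1 + ⌊2z₀/π⌋ = 1 + ⌊4.140⌋ = 5.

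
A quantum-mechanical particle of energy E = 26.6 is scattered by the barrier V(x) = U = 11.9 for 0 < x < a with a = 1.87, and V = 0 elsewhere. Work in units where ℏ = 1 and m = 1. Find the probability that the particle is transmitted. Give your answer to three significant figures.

Above the barrier the interior wavenumber is k₂ = √(2m(E − U))/ℏ = 5.422, giving phase k₂a = 10.14.
Matching at both interfaces gives T⁻¹ = 1 + U² sin²(k₂a) / [4E(E − U)] = 1.039, hence T = 0.963.

T = 0.963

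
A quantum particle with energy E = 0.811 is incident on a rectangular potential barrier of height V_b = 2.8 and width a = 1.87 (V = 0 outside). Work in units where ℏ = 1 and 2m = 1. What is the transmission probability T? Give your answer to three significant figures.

T = 0.0167

E < V_b: inside the barrier ψ ∝ e^{±κx} with κ = √(2m(V_b − E))/ℏ = 1.410.
κa = 2.637, sinh(κa) = 6.952.
The exact tunnelling result is T⁻¹ = 1 + V_b² sinh²(κa) / [4E(V_b − E)] = 59.72, so T = 0.0167.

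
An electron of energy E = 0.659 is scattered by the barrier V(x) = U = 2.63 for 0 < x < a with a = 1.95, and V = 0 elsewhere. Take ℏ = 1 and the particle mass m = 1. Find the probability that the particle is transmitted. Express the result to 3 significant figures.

T = 0.00130

Since E < U the interior solution is evanescent with decay constant κ = √(2m(U − E))/ℏ = 1.985.
κa = 3.872, sinh(κa) = 24.00.
The exact tunnelling result is T⁻¹ = 1 + U² sinh²(κa) / [4E(U − E)] = 767.8, so T = 0.00130.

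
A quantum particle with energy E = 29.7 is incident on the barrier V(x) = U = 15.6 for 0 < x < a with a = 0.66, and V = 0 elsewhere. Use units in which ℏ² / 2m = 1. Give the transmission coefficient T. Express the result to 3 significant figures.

T = 0.948

E > U: inside the barrier k₂ = √(2m(E − U))/ℏ = 3.755, k₂a = 2.478.
T = [1 + U² sin²(k₂a) / (4E(E − U))]⁻¹ = 1/1.055 = 0.948.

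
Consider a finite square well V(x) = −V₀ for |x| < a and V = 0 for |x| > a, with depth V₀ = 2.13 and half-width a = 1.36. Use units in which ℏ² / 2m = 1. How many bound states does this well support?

N = 2

The dimensionless depth is z₀ = a√(2mV₀)/ℏ = 1.36 × √(2.130) = 1.985.
A new bound state (alternating even/odd) appears each time z₀ passes a multiple of π/2, so N = ⌊2z₀/π⌋ + 1 = ⌊1.264⌋ + 1 = 2.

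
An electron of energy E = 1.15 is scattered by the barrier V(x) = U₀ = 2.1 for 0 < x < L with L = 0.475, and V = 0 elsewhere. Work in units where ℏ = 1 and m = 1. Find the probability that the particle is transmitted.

Since E < U₀ the interior solution is evanescent with decay constant κ = √(2m(U₀ − E))/ℏ = 1.378.
κL = 0.6547, sinh(κL) = 0.7025.
The exact tunnelling result is T⁻¹ = 1 + U₀² sinh²(κL) / [4E(U₀ − E)] = 1.498, so T = 0.668.

T = 0.668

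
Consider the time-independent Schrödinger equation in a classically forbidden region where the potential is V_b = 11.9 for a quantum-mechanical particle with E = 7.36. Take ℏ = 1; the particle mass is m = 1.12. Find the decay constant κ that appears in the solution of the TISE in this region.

Since E < V_b the TISE in this region is ψ'' = κ²ψ with κ = √(2m(V_b − E))/ℏ.
κ = √(2 × 1.12 × 4.54) = 3.189.

κ = 3.19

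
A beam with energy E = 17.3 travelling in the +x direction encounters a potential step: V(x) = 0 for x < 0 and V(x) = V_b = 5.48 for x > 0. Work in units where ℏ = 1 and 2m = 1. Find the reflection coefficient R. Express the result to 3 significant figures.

R = 0.00901

The wavenumbers are k₁ = √(2mE)/ℏ = 4.159 on the left and k₂ = √(2m(E − V_b))/ℏ = 3.438 on the right.
Continuity of ψ and ψ′ at the step yields the reflection amplitude r = (k₁ − k₂)/(k₁ + k₂) = 0.09494; thus R = |r|² = 0.009014, T = 0.9910.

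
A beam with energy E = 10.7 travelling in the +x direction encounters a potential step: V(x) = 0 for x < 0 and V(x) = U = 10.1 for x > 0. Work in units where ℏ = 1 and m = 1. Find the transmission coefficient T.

On each side the TISE gives plane waves with k = √(2m(E − V))/ℏ: k₁ = √(2·1·10.7) = 4.626, k₂ = √(2·1·0.6) = 1.095.
Continuity of ψ and ψ′ at the step yields the reflection amplitude r = (k₁ − k₂)/(k₁ + k₂) = 0.6171; thus R = |r|² = 0.3808, T = 0.6192.

T = 0.619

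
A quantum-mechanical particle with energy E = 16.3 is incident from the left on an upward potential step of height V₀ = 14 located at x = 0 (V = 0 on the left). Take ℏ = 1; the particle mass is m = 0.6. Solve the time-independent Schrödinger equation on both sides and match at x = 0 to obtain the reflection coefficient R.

R = 0.206

The wavenumbers are k₁ = √(2mE)/ℏ = 4.423 on the left and k₂ = √(2m(E − V₀))/ℏ = 1.661 on the right.
Matching ψ and ψ′ at x = 0 gives r = (k₁ − k₂)/(k₁ + k₂), so R = r² = 0.2060 and T = 1 − R = 0.7940.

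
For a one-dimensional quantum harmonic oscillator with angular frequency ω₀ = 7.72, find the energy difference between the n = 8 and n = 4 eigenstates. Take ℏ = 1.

E_n = ℏω₀(n + ½), so ΔE = (8 − 4) ℏω₀ = 4 × 7.72 = 30.88.

ΔE = 30.9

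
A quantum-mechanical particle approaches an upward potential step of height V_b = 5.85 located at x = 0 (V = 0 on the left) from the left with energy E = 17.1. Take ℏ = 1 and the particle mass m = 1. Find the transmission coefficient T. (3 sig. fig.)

The wavenumbers are k₁ = √(2mE)/ℏ = 5.848 on the left and k₂ = √(2m(E − V_b))/ℏ = 4.743 on the right.
Continuity of ψ and ψ′ at the step yields the reflection amplitude r = (k₁ − k₂)/(k₁ + k₂) = 0.1043; thus R = |r|² = 0.01088, T = 0.9891.

T = 0.989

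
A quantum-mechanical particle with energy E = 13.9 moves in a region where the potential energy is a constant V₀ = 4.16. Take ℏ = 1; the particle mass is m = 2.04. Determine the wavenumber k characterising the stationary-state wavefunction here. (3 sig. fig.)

With E > V₀ the solution is oscillatory, ψ ∝ e^{±ikx} with k = √(2m(E − V₀))/ℏ.
k = √(2 × 2.04 × 9.74) = 6.304.

k = 6.30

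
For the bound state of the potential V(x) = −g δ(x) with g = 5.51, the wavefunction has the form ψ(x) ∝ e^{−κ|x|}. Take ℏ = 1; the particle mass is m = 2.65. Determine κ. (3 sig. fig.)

κ = 14.6

Integrating the TISE across x = 0 gives the cusp condition ψ'(0⁺) − ψ'(0⁻) = −(2mg/ℏ²)ψ(0).
With ψ ∝ e^{−κ|x|} this yields −2κ = −2mg/ℏ², so κ = mg/ℏ² = 14.60.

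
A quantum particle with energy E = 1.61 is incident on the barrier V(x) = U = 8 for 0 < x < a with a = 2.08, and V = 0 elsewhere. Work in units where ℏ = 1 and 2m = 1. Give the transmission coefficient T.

Since E < U the interior solution is evanescent with decay constant κ = √(2m(U − E))/ℏ = 2.528.
κa = 5.258, sinh(κa) = 96.04.
The exact tunnelling result is T⁻¹ = 1 + U² sinh²(κa) / [4E(U − E)] = 14350, so T = 0.0000697.

T = 0.0000697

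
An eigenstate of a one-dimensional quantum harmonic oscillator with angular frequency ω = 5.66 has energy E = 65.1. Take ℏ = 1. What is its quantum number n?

n = 11

E_n = ℏω(n + ½) ⇒ n = E/(ℏω) − ½ = 65.1/5.66 − 0.5 = 11.002 → n = 11.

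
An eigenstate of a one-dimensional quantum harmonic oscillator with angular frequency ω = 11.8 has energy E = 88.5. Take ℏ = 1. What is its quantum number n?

n = 7

Invert E_n = (n + ½)ℏω: n = E/ℏω − ½ = 7.000, so n = 7.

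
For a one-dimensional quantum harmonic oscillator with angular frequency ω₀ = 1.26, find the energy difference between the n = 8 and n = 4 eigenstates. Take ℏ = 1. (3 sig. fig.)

ΔE = 5.04

E_n = ℏω₀(n + ½), so ΔE = (8 − 4) ℏω₀ = 4 × 1.26 = 5.040.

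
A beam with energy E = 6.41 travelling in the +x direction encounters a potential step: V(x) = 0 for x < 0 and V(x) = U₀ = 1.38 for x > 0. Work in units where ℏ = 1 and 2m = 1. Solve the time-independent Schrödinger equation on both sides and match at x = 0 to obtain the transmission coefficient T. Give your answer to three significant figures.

On each side the TISE gives plane waves with k = √(2m(E − V))/ℏ: k₁ = √(2·½·6.41) = 2.532, k₂ = √(2·½·5.03) = 2.243.
Matching ψ and ψ′ at x = 0 gives r = (k₁ − k₂)/(k₁ + k₂), so R = r² = 0.003665 and T = 1 − R = 0.9963.

T = 0.996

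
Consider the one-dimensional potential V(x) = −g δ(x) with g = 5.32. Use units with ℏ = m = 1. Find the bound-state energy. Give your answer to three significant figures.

E = -14.2

The bound state is ψ(x) = √κ e^{−κ|x|}. The derivative jump ψ'(0⁺) − ψ'(0⁻) = −(2mg/ℏ²)ψ(0) fixes κ = mg/ℏ² = 5.320.
Then E = −ℏ²κ²/(2m) = −mg²/(2ℏ²) = -14.15.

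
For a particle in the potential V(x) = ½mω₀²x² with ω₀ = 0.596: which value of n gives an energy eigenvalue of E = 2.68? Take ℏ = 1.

E_n = ℏω₀(n + ½) ⇒ n = E/(ℏω₀) − ½ = 2.68/0.596 − 0.5 = 3.997 → n = 4.

n = 4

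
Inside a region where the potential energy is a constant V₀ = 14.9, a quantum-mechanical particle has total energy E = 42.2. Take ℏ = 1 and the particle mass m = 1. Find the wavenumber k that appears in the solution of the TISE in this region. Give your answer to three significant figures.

k = 7.39

With E > V₀ the solution is oscillatory, ψ ∝ e^{±ikx} with k = √(2m(E − V₀))/ℏ.
k = √(2 × 1 × 27.3) = 7.389.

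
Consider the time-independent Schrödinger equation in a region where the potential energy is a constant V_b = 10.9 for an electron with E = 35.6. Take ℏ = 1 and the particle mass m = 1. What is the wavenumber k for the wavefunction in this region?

With E > V_b the solution is oscillatory, ψ ∝ e^{±ikx} with k = √(2m(E − V_b))/ℏ.
k = √(2 × 1 × 24.7) = 7.029.

k = 7.03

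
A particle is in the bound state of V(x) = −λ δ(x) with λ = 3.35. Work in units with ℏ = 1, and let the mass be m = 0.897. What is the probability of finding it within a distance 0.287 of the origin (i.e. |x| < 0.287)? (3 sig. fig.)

The normalised bound state is ψ = √κ e^{−κ|x|} with κ = mλ/ℏ² = 3.005.
P(|x| < d) = ∫_{−d}^{d} κ e^{−2κ|x|} dx = 1 − e^{−2κd} = 1 − e^{−1.725} = 0.8218.

P = 0.822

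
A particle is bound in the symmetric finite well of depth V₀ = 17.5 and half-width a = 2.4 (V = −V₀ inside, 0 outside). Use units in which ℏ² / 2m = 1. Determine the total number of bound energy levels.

N = 7

Define the well-strength parameter z₀ = (a/ℏ)√(2mV₀) = 2.4 × √(2·0.5·17.5) = 10.04.
The even/odd transcendental equations gain one root per π/2 in z₀, giving N = 1 + ⌊2z₀/π⌋ = 1 + ⌊6.392⌋ = 7.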